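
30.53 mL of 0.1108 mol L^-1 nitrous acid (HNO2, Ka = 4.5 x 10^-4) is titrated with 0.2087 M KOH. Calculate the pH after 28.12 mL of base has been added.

12.63

n(acid) = 0.1108 x 0.03053 = 0.003383 mol; n(KOH) added = 0.2087 x 0.02812 = 0.005869 mol.
Base is in excess by 0.005869 - 0.003383 = 0.002486 mol in a total volume of 0.05865 L.
[OH^-] = 0.002486/0.05865 = 0.04239 M, so pOH = 1.37 and pH = 14.00 - 1.37 = 12.63.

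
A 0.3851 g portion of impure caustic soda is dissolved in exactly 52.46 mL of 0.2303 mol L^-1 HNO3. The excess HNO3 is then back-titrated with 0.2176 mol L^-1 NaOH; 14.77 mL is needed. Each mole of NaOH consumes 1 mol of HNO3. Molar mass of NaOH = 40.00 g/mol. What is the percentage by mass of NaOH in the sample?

92.1%

Total n(HNO3) added = 0.2303 x 0.05246 = 0.01208 mol.
n(NaOH) used = 0.2176 x 0.01477 = 0.003214 mol, which equals the excess n(HNO3).
So n(HNO3) consumed by the sample = 0.01208 - 0.003214 = 0.008868 mol.
n(NaOH) = 0.008868 / 1 = 0.008868 mol.
mass NaOH = 0.008868 x 40.00 = 0.3547 g, so %NaOH = 0.3547/0.3851 x 100 = 92.1%.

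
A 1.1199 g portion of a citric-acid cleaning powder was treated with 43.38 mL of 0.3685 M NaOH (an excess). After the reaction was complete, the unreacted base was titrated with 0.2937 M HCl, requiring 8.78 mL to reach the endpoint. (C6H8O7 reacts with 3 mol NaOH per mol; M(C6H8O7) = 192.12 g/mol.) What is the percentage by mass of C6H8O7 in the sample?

Total n(NaOH) added = 0.3685 x 0.04338 = 0.01599 mol.
n(HCl) used = 0.2937 x 0.008780 = 0.002579 mol, which equals the excess n(NaOH).
So n(NaOH) consumed by the sample = 0.01599 - 0.002579 = 0.01341 mol.
n(C6H8O7) = 0.01341 / 3 = 0.004469 mol.
mass C6H8O7 = 0.004469 x 192.12 = 0.8586 g, so %C6H8O7 = 0.8586/1.1199 x 100 = 76.7%.

76.7%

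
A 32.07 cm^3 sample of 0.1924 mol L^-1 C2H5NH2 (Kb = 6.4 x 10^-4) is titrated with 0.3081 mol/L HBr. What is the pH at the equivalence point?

n(C2H5NH2) = 0.1924 x 0.03207 = 0.006170 mol; V(HBr) at equivalence = 0.006170/0.3081 = 0.02003 L.
At equivalence the base is fully converted to C2H5NH3+; total volume = 0.05210 L, so [C2H5NH3+] = 0.006170/0.05210 = 0.1184 M.
Ka(C2H5NH3+) = Kw/Kb = 1.0e-14 / 6.4 x 10^-4 = 1.56e-11.
[H^+] = sqrt(Ka x [C2H5NH3+]) = sqrt(1.56e-11 x 0.1184) = 1.36e-6 M.
pH = -log(1.36e-6) = 5.87.

5.87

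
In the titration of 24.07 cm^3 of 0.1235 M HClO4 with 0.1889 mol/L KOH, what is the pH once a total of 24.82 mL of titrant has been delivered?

n(acid) = 0.1235 x 0.02407 = 0.002973 mol; n(KOH) added = 0.1889 x 0.02482 = 0.004688 mol.
Base is in excess by 0.004688 - 0.002973 = 0.001716 mol in a total volume of 0.04889 L.
[OH^-] = 0.001716/0.04889 = 0.03510 M, so pOH = 1.45 and pH = 14.00 - 1.45 = 12.55.

12.55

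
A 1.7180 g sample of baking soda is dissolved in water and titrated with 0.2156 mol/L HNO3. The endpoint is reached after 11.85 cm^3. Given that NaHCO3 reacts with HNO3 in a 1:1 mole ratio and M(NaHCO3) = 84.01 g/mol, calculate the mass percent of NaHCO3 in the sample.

n(HNO3) = 0.2156 x 0.01185 = 0.002555 mol.
n(NaHCO3) = 0.002555 / 1 = 0.002555 mol.
mass of NaHCO3 = 0.002555 x 84.01 = 0.2146 g.
% purity = 0.2146 / 1.7180 x 100 = 12.5%.

12.5%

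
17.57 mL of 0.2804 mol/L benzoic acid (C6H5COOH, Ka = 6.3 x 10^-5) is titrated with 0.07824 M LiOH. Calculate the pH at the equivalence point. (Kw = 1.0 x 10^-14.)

8.49

n(C6H5COOH) = 0.2804 x 0.01757 = 0.004927 mol; V(LiOH) at equivalence = 0.004927/0.07824 = 0.06297 L.
At equivalence all the acid is converted to C6H5COO-; total volume = 0.01757 + 0.06297 = 0.08054 L, so [C6H5COO-] = 0.004927/0.08054 = 0.06117 M.
Kb = Kw/Ka = 1.0e-14 / 6.3 x 10^-5 = 1.59e-10.
[OH^-] = sqrt(Kb x [C6H5COO-]) = sqrt(1.59e-10 x 0.06117) = 3.12e-6 M.
pOH = 5.51, so pH = 14.00 - 5.51 = 8.49.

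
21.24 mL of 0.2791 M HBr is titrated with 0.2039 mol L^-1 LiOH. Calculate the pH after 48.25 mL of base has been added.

12.75

n(acid) = 0.2791 x 0.02124 = 0.005928 mol; n(LiOH) added = 0.2039 x 0.04825 = 0.009838 mol.
Base is in excess by 0.009838 - 0.005928 = 0.003910 mol in a total volume of 0.06949 L.
[OH^-] = 0.003910/0.06949 = 0.05627 M, so pOH = 1.25 and pH = 14.00 - 1.25 = 12.75.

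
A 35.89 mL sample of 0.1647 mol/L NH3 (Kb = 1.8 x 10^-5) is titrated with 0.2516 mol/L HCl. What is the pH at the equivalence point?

5.13

n(NH3) = 0.1647 x 0.03589 = 0.005911 mol; V(HCl) at equivalence = 0.005911/0.2516 = 0.02349 L.
At equivalence the base is fully converted to NH4+; total volume = 0.05938 L, so [NH4+] = 0.005911/0.05938 = 0.09954 M.
Ka(NH4+) = Kw/Kb = 1.0e-14 / 1.8 x 10^-5 = 5.56e-10.
[H^+] = sqrt(Ka x [NH4+]) = sqrt(5.56e-10 x 0.09954) = 7.44e-6 M.
pH = -log(7.44e-6) = 5.13.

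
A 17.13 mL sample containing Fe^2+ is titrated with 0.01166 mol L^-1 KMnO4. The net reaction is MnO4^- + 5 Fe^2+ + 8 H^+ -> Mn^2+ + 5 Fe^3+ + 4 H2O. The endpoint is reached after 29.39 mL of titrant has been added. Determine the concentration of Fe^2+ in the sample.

0.100 M

n(KMnO4) = 0.01166 x 0.02939 = 0.0003427 mol.
From the balanced equation, 1 mol KMnO4 reacts with 5 mol Fe^2+, so n(Fe^2+) = 0.0003427 x 5/1 = 0.001713 mol.
[Fe^2+] = 0.001713 / 0.01713 L = 0.100 M.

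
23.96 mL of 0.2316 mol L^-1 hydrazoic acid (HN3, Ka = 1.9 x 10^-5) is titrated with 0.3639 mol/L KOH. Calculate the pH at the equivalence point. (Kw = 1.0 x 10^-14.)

8.94

n(HN3) = 0.2316 x 0.02396 = 0.005549 mol; V(KOH) at equivalence = 0.005549/0.3639 = 0.01525 L.
At equivalence all the acid is converted to N3-; total volume = 0.02396 + 0.01525 = 0.03921 L, so [N3-] = 0.005549/0.03921 = 0.1415 M.
Kb = Kw/Ka = 1.0e-14 / 1.9 x 10^-5 = 5.26e-10.
[OH^-] = sqrt(Kb x [N3-]) = sqrt(5.26e-10 x 0.1415) = 8.63e-6 M.
pOH = 5.06, so pH = 14.00 - 5.06 = 8.94.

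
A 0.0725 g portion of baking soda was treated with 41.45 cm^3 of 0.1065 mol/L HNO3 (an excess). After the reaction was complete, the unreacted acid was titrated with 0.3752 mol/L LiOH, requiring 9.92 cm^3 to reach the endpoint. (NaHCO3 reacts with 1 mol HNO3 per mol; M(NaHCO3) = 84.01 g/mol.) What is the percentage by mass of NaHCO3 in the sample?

Total n(HNO3) added = 0.1065 x 0.04145 = 0.004414 mol.
n(LiOH) used = 0.3752 x 0.009920 = 0.003722 mol, which equals the excess n(HNO3).
So n(HNO3) consumed by the sample = 0.004414 - 0.003722 = 0.0006924 mol.
n(NaHCO3) = 0.0006924 / 1 = 0.0006924 mol.
mass NaHCO3 = 0.0006924 x 84.01 = 0.05817 g, so %NaHCO3 = 0.05817/0.0725 x 100 = 80.2%.

80.2%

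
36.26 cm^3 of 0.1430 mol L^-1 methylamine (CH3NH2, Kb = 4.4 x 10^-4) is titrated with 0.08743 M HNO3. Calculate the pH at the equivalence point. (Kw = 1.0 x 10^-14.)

n(CH3NH2) = 0.1430 x 0.03626 = 0.005185 mol; V(HNO3) at equivalence = 0.005185/0.08743 = 0.05931 L.
At equivalence the base is fully converted to CH3NH3+; total volume = 0.09557 L, so [CH3NH3+] = 0.005185/0.09557 = 0.05426 M.
Ka(CH3NH3+) = Kw/Kb = 1.0e-14 / 4.4 x 10^-4 = 2.27e-11.
[H^+] = sqrt(Ka x [CH3NH3+]) = sqrt(2.27e-11 x 0.05426) = 1.11e-6 M.
pH = -log(1.11e-6) = 5.95.

5.95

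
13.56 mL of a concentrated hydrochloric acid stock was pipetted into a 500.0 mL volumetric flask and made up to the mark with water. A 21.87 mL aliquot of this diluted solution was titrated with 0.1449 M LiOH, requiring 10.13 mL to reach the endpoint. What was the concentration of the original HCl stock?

n(LiOH) = 0.1449 x 0.01013 = 0.001468 mol.
n(HCl) in the aliquot = 0.001468 mol.
[diluted HCl] = 0.001468 / 0.02187 = 0.06712 M.
Dilution factor = 500.0/13.56 = 36.87, so [stock] = 0.06712 x 36.87 = 2.47 M.

2.47 M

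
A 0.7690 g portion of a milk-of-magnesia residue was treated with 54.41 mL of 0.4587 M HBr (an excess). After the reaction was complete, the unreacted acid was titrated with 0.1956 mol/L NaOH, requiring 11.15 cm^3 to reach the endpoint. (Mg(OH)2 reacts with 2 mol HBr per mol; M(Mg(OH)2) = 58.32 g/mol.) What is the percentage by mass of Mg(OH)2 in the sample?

Total n(HBr) added = 0.4587 x 0.05441 = 0.02496 mol.
n(NaOH) used = 0.1956 x 0.01115 = 0.002181 mol, which equals the excess n(HBr).
So n(HBr) consumed by the sample = 0.02496 - 0.002181 = 0.02278 mol.
n(Mg(OH)2) = 0.02278 / 2 = 0.01139 mol.
mass Mg(OH)2 = 0.01139 x 58.32 = 0.6642 g, so %Mg(OH)2 = 0.6642/0.7690 x 100 = 86.4%.

86.4%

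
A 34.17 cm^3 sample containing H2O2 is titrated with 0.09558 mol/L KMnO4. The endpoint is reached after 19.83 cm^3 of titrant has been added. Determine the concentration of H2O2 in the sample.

0.139 M

n(KMnO4) = 0.09558 x 0.01983 = 0.001895 mol.
From the balanced equation, 2 mol KMnO4 reacts with 5 mol H2O2, so n(H2O2) = 0.001895 x 5/2 = 0.004738 mol.
[H2O2] = 0.004738 / 0.03417 L = 0.139 M.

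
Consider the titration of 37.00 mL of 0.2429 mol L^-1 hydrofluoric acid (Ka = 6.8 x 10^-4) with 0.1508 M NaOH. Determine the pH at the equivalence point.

8.07

n(HF) = 0.2429 x 0.03700 = 0.008987 mol; V(NaOH) at equivalence = 0.008987/0.1508 = 0.05960 L.
At equivalence all the acid is converted to F-; total volume = 0.03700 + 0.05960 = 0.09660 L, so [F-] = 0.008987/0.09660 = 0.09304 M.
Kb = Kw/Ka = 1.0e-14 / 6.8 x 10^-4 = 1.47e-11.
[OH^-] = sqrt(Kb x [F-]) = sqrt(1.47e-11 x 0.09304) = 1.17e-6 M.
pOH = 5.93, so pH = 14.00 - 5.93 = 8.07.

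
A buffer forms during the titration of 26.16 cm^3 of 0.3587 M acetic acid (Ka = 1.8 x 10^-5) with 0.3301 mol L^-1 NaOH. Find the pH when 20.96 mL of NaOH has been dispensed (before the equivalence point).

Initial n(CH3COOH) = 0.3587 x 0.02616 = 0.009384 mol.
n(NaOH) added = 0.3301 x 0.02096 = 0.006919 mol, converting that many moles of CH3COOH to CH3COO-.
Remaining n(CH3COOH) = 0.002465 mol; n(CH3COO-) = 0.006919 mol.
By Henderson-Hasselbalch, pH = pKa + log([A^-]/[HA]) = 4.74 + log(0.006919/0.002465) = 4.74 + (+0.45) = 5.19.

5.19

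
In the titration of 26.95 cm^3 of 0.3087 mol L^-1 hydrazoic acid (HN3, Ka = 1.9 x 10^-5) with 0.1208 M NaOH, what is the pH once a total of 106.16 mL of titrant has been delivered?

n(acid) = 0.3087 x 0.02695 = 0.008319 mol; n(NaOH) added = 0.1208 x 0.1062 = 0.01282 mol.
Base is in excess by 0.01282 - 0.008319 = 0.004505 mol in a total volume of 0.1331 L.
[OH^-] = 0.004505/0.1331 = 0.03384 M, so pOH = 1.47 and pH = 14.00 - 1.47 = 12.53.

12.53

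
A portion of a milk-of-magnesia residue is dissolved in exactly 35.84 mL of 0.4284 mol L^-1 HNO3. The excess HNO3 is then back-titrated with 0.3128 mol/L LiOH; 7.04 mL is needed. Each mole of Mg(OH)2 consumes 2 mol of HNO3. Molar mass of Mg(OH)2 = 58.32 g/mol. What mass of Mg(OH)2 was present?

0.384 g

Total n(HNO3) added = 0.4284 x 0.03584 = 0.01535 mol.
n(LiOH) used = 0.3128 x 0.007040 = 0.002202 mol, which equals the excess n(HNO3).
So n(HNO3) consumed by the sample = 0.01535 - 0.002202 = 0.01315 mol.
n(Mg(OH)2) = 0.01315 / 2 = 0.006576 mol.
mass = 0.006576 mol x 58.32 g/mol = 0.384 g.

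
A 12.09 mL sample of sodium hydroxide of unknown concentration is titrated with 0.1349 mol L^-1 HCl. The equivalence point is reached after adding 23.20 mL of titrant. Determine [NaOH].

n(HCl) delivered = 0.1349 x 0.02320 = 0.003130 mol.
For a 1:1 reaction, n(NaOH) = 0.003130 mol.
[NaOH] = 0.003130 mol / 0.01209 L = 0.259 M.

0.259 M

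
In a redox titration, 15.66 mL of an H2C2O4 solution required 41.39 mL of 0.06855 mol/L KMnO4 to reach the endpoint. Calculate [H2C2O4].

n(KMnO4) = 0.06855 x 0.04139 = 0.002837 mol.
From the balanced equation, 2 mol KMnO4 reacts with 5 mol H2C2O4, so n(H2C2O4) = 0.002837 x 5/2 = 0.007093 mol.
[H2C2O4] = 0.007093 / 0.01566 L = 0.453 M.

0.453 M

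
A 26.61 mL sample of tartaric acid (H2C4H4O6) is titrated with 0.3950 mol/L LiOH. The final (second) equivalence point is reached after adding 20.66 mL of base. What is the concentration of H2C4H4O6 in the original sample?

0.153 M

n(LiOH) = 0.3950 x 0.02066 = 0.008161 mol.
At the final (second) equivalence point, 2 mol OH^- react per mol H2C4H4O6, so n(H2C4H4O6) = 0.008161 / 2 = 0.004080 mol.
[H2C4H4O6] = 0.004080 / 0.02661 L = 0.153 M.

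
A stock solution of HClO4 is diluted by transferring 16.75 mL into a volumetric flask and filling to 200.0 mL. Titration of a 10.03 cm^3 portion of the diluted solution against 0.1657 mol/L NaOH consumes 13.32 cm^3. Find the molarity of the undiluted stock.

2.63 M

n(NaOH) = 0.1657 x 0.01332 = 0.002207 mol.
n(HClO4) in the aliquot = 0.002207 mol.
[diluted HClO4] = 0.002207 / 0.01003 = 0.2201 M.
Dilution factor = 200.0/16.75 = 11.94, so [stock] = 0.2201 x 11.94 = 2.63 M.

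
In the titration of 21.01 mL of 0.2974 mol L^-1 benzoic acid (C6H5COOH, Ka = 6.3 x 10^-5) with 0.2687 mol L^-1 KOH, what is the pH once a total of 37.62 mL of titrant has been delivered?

n(acid) = 0.2974 x 0.02101 = 0.006248 mol; n(KOH) added = 0.2687 x 0.03762 = 0.01011 mol.
Base is in excess by 0.01011 - 0.006248 = 0.003860 mol in a total volume of 0.05863 L.
[OH^-] = 0.003860/0.05863 = 0.06584 M, so pOH = 1.18 and pH = 14.00 - 1.18 = 12.82.

12.82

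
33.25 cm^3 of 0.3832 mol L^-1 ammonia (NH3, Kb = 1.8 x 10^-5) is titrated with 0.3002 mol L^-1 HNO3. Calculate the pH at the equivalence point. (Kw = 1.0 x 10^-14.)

5.01

n(NH3) = 0.3832 x 0.03325 = 0.01274 mol; V(HNO3) at equivalence = 0.01274/0.3002 = 0.04244 L.
At equivalence the base is fully converted to NH4+; total volume = 0.07569 L, so [NH4+] = 0.01274/0.07569 = 0.1683 M.
Ka(NH4+) = Kw/Kb = 1.0e-14 / 1.8 x 10^-5 = 5.56e-10.
[H^+] = sqrt(Ka x [NH4+]) = sqrt(5.56e-10 x 0.1683) = 9.67e-6 M.
pH = -log(9.67e-6) = 5.01.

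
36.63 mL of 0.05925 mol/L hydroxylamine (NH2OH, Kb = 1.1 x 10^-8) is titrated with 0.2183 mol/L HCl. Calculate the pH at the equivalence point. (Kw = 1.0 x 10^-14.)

3.69

n(NH2OH) = 0.05925 x 0.03663 = 0.002170 mol; V(HCl) at equivalence = 0.002170/0.2183 = 0.009942 L.
At equivalence the base is fully converted to NH3OH+; total volume = 0.04657 L, so [NH3OH+] = 0.002170/0.04657 = 0.04660 M.
Ka(NH3OH+) = Kw/Kb = 1.0e-14 / 1.1 x 10^-8 = 9.09e-7.
[H^+] = sqrt(Ka x [NH3OH+]) = sqrt(9.09e-7 x 0.04660) = 0.000206 M.
pH = -log(0.000206) = 3.69.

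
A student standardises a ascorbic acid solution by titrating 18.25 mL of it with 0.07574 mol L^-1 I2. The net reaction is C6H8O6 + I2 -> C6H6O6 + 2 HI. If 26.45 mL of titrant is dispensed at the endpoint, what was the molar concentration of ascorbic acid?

n(I2) = 0.07574 x 0.02645 = 0.002003 mol.
From the balanced equation, 1 mol I2 reacts with 1 mol ascorbic acid, so n(ascorbic acid) = 0.002003 x 1/1 = 0.002003 mol.
[ascorbic acid] = 0.002003 / 0.01825 L = 0.110 M.

0.110 M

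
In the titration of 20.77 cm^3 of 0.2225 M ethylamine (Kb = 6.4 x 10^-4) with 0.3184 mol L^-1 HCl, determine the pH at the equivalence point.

n(C2H5NH2) = 0.2225 x 0.02077 = 0.004621 mol; V(HCl) at equivalence = 0.004621/0.3184 = 0.01451 L.
At equivalence the base is fully converted to C2H5NH3+; total volume = 0.03528 L, so [C2H5NH3+] = 0.004621/0.03528 = 0.1310 M.
Ka(C2H5NH3+) = Kw/Kb = 1.0e-14 / 6.4 x 10^-4 = 1.56e-11.
[H^+] = sqrt(Ka x [C2H5NH3+]) = sqrt(1.56e-11 x 0.1310) = 1.43e-6 M.
pH = -log(1.43e-6) = 5.84.

5.84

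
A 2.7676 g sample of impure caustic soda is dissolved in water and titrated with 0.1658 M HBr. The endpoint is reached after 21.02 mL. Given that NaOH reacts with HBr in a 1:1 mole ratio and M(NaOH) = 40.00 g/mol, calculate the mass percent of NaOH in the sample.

n(HBr) = 0.1658 x 0.02102 = 0.003485 mol.
n(NaOH) = 0.003485 / 1 = 0.003485 mol.
mass of NaOH = 0.003485 x 40.00 = 0.1394 g.
% purity = 0.1394 / 2.7676 x 100 = 5.04%.

5.04%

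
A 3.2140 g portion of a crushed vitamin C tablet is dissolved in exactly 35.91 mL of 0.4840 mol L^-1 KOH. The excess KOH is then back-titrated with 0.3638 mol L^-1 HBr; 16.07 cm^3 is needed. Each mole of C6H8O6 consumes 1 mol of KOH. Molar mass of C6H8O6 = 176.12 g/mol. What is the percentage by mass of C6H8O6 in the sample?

63.2%

Total n(KOH) added = 0.4840 x 0.03591 = 0.01738 mol.
n(HBr) used = 0.3638 x 0.01607 = 0.005846 mol, which equals the excess n(KOH).
So n(KOH) consumed by the sample = 0.01738 - 0.005846 = 0.01153 mol.
n(C6H8O6) = 0.01153 / 1 = 0.01153 mol.
mass C6H8O6 = 0.01153 x 176.12 = 2.031 g, so %C6H8O6 = 2.031/3.2140 x 100 = 63.2%.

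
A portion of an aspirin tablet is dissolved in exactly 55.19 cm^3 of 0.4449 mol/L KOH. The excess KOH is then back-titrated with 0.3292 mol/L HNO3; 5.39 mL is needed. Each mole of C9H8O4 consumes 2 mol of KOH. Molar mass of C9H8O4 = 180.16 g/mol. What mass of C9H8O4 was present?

2.05 g

Total n(KOH) added = 0.4449 x 0.05519 = 0.02455 mol.
n(HNO3) used = 0.3292 x 0.005390 = 0.001774 mol, which equals the excess n(KOH).
So n(KOH) consumed by the sample = 0.02455 - 0.001774 = 0.02278 mol.
n(C9H8O4) = 0.02278 / 2 = 0.01139 mol.
mass = 0.01139 mol x 180.16 g/mol = 2.05 g.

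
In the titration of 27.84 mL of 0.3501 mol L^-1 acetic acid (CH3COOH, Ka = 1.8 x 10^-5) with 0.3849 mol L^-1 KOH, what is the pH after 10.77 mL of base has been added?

Initial n(CH3COOH) = 0.3501 x 0.02784 = 0.009747 mol.
n(KOH) added = 0.3849 x 0.01077 = 0.004145 mol, converting that many moles of CH3COOH to CH3COO-.
Remaining n(CH3COOH) = 0.005601 mol; n(CH3COO-) = 0.004145 mol.
By Henderson-Hasselbalch, pH = pKa + log([A^-]/[HA]) = 4.74 + log(0.004145/0.005601) = 4.74 + (-0.13) = 4.61.

4.61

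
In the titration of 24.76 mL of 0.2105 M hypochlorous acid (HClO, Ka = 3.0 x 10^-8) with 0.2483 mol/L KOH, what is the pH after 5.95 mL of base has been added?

Initial n(HClO) = 0.2105 x 0.02476 = 0.005212 mol.
n(KOH) added = 0.2483 x 0.005950 = 0.001477 mol, converting that many moles of HClO to ClO-.
Remaining n(HClO) = 0.003735 mol; n(ClO-) = 0.001477 mol.
By Henderson-Hasselbalch, pH = pKa + log([A^-]/[HA]) = 7.52 + log(0.001477/0.003735) = 7.52 + (-0.40) = 7.12.

7.12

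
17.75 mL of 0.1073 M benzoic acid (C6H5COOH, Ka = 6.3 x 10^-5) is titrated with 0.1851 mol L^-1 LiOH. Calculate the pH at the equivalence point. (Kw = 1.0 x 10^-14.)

8.52

n(C6H5COOH) = 0.1073 x 0.01775 = 0.001905 mol; V(LiOH) at equivalence = 0.001905/0.1851 = 0.01029 L.
At equivalence all the acid is converted to C6H5COO-; total volume = 0.01775 + 0.01029 = 0.02804 L, so [C6H5COO-] = 0.001905/0.02804 = 0.06792 M.
Kb = Kw/Ka = 1.0e-14 / 6.3 x 10^-5 = 1.59e-10.
[OH^-] = sqrt(Kb x [C6H5COO-]) = sqrt(1.59e-10 x 0.06792) = 3.28e-6 M.
pOH = 5.48, so pH = 14.00 - 5.48 = 8.52.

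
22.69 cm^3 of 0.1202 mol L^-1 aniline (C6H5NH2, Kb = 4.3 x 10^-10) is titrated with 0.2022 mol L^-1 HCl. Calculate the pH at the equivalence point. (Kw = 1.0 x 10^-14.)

2.88

n(C6H5NH2) = 0.1202 x 0.02269 = 0.002727 mol; V(HCl) at equivalence = 0.002727/0.2022 = 0.01349 L.
At equivalence the base is fully converted to C6H5NH3+; total volume = 0.03618 L, so [C6H5NH3+] = 0.002727/0.03618 = 0.07539 M.
Ka(C6H5NH3+) = Kw/Kb = 1.0e-14 / 4.3 x 10^-10 = 2.33e-5.
[H^+] = sqrt(Ka x [C6H5NH3+]) = sqrt(2.33e-5 x 0.07539) = 0.00132 M.
pH = -log(0.00132) = 2.88.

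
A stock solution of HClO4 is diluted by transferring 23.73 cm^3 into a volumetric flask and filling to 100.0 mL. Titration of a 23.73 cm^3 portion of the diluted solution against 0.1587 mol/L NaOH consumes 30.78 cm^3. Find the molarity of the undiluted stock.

0.867 M

n(NaOH) = 0.1587 x 0.03078 = 0.004885 mol.
n(HClO4) in the aliquot = 0.004885 mol.
[diluted HClO4] = 0.004885 / 0.02373 = 0.2058 M.
Dilution factor = 100.0/23.73 = 4.214, so [stock] = 0.2058 x 4.214 = 0.867 M.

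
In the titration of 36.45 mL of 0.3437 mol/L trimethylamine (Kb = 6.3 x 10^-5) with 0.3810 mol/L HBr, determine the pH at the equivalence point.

5.27

n((CH3)3N) = 0.3437 x 0.03645 = 0.01253 mol; V(HBr) at equivalence = 0.01253/0.3810 = 0.03288 L.
At equivalence the base is fully converted to (CH3)3NH+; total volume = 0.06933 L, so [(CH3)3NH+] = 0.01253/0.06933 = 0.1807 M.
Ka((CH3)3NH+) = Kw/Kb = 1.0e-14 / 6.3 x 10^-5 = 1.59e-10.
[H^+] = sqrt(Ka x [(CH3)3NH+]) = sqrt(1.59e-10 x 0.1807) = 5.36e-6 M.
pH = -log(5.36e-6) = 5.27.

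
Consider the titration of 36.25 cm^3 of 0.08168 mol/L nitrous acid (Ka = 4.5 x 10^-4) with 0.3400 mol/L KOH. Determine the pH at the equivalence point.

8.08

n(HNO2) = 0.08168 x 0.03625 = 0.002961 mol; V(KOH) at equivalence = 0.002961/0.3400 = 0.008709 L.
At equivalence all the acid is converted to NO2-; total volume = 0.03625 + 0.008709 = 0.04496 L, so [NO2-] = 0.002961/0.04496 = 0.06586 M.
Kb = Kw/Ka = 1.0e-14 / 4.5 x 10^-4 = 2.22e-11.
[OH^-] = sqrt(Kb x [NO2-]) = sqrt(2.22e-11 x 0.06586) = 1.21e-6 M.
pOH = 5.92, so pH = 14.00 - 5.92 = 8.08.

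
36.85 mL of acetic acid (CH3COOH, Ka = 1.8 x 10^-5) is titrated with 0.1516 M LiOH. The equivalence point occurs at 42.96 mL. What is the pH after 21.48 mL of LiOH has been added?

21.48 mL is exactly half the equivalence volume (42.96/2), i.e. the half-equivalence point.
There, n(HA) = n(A^-), so pH = pKa = -log(1.8 x 10^-5) = 4.74.

4.74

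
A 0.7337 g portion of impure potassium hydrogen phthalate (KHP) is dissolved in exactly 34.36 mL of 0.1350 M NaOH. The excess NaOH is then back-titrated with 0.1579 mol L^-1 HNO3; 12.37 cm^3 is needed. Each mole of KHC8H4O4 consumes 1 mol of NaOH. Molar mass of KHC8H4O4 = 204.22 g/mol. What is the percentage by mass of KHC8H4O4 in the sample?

Total n(NaOH) added = 0.1350 x 0.03436 = 0.004639 mol.
n(HNO3) used = 0.1579 x 0.01237 = 0.001953 mol, which equals the excess n(NaOH).
So n(NaOH) consumed by the sample = 0.004639 - 0.001953 = 0.002685 mol.
n(KHC8H4O4) = 0.002685 / 1 = 0.002685 mol.
mass KHC8H4O4 = 0.002685 x 204.22 = 0.5484 g, so %KHC8H4O4 = 0.5484/0.7337 x 100 = 74.7%.

74.7%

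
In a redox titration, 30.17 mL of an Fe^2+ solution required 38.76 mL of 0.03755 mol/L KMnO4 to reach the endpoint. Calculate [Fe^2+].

n(KMnO4) = 0.03755 x 0.03876 = 0.001455 mol.
From the balanced equation, 1 mol KMnO4 reacts with 5 mol Fe^2+, so n(Fe^2+) = 0.001455 x 5/1 = 0.007277 mol.
[Fe^2+] = 0.007277 / 0.03017 L = 0.241 M.

0.241 M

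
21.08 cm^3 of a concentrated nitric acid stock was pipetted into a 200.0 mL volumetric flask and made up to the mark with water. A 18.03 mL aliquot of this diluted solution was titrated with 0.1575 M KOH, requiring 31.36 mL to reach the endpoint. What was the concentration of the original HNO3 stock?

n(KOH) = 0.1575 x 0.03136 = 0.004939 mol.
n(HNO3) in the aliquot = 0.004939 mol.
[diluted HNO3] = 0.004939 / 0.01803 = 0.2739 M.
Dilution factor = 200.0/21.08 = 9.488, so [stock] = 0.2739 x 9.488 = 2.60 M.

2.60 M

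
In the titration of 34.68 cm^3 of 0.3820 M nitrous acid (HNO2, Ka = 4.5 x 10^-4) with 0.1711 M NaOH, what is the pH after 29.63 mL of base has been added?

Initial n(HNO2) = 0.3820 x 0.03468 = 0.01325 mol.
n(NaOH) added = 0.1711 x 0.02963 = 0.005070 mol, converting that many moles of HNO2 to NO2-.
Remaining n(HNO2) = 0.008178 mol; n(NO2-) = 0.005070 mol.
By Henderson-Hasselbalch, pH = pKa + log([A^-]/[HA]) = 3.35 + log(0.005070/0.008178) = 3.35 + (-0.21) = 3.14.

3.14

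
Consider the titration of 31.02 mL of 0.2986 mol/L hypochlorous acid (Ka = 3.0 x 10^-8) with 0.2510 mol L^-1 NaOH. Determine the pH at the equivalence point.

n(HClO) = 0.2986 x 0.03102 = 0.009263 mol; V(NaOH) at equivalence = 0.009263/0.2510 = 0.03690 L.
At equivalence all the acid is converted to ClO-; total volume = 0.03102 + 0.03690 = 0.06792 L, so [ClO-] = 0.009263/0.06792 = 0.1364 M.
Kb = Kw/Ka = 1.0e-14 / 3.0 x 10^-8 = 3.33e-7.
[OH^-] = sqrt(Kb x [ClO-]) = sqrt(3.33e-7 x 0.1364) = 0.000213 M.
pOH = 3.67, so pH = 14.00 - 3.67 = 10.33.

10.33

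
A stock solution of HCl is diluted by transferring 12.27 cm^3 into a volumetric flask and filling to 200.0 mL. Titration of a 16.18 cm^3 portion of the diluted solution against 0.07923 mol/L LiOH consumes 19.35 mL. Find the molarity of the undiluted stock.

1.54 M

n(LiOH) = 0.07923 x 0.01935 = 0.001533 mol.
n(HCl) in the aliquot = 0.001533 mol.
[diluted HCl] = 0.001533 / 0.01618 = 0.09475 M.
Dilution factor = 200.0/12.27 = 16.30, so [stock] = 0.09475 x 16.30 = 1.54 M.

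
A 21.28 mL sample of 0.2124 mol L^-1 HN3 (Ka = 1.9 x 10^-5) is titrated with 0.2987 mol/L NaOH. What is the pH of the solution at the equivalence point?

n(HN3) = 0.2124 x 0.02128 = 0.004520 mol; V(NaOH) at equivalence = 0.004520/0.2987 = 0.01513 L.
At equivalence all the acid is converted to N3-; total volume = 0.02128 + 0.01513 = 0.03641 L, so [N3-] = 0.004520/0.03641 = 0.1241 M.
Kb = Kw/Ka = 1.0e-14 / 1.9 x 10^-5 = 5.26e-10.
[OH^-] = sqrt(Kb x [N3-]) = sqrt(5.26e-10 x 0.1241) = 8.08e-6 M.
pOH = 5.09, so pH = 14.00 - 5.09 = 8.91.

8.91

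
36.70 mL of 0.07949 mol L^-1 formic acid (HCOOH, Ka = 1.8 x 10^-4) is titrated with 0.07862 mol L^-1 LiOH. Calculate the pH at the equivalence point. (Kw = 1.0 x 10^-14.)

n(HCOOH) = 0.07949 x 0.03670 = 0.002917 mol; V(LiOH) at equivalence = 0.002917/0.07862 = 0.03711 L.
At equivalence all the acid is converted to HCOO-; total volume = 0.03670 + 0.03711 = 0.07381 L, so [HCOO-] = 0.002917/0.07381 = 0.03953 M.
Kb = Kw/Ka = 1.0e-14 / 1.8 x 10^-4 = 5.56e-11.
[OH^-] = sqrt(Kb x [HCOO-]) = sqrt(5.56e-11 x 0.03953) = 1.48e-6 M.
pOH = 5.83, so pH = 14.00 - 5.83 = 8.17.

8.17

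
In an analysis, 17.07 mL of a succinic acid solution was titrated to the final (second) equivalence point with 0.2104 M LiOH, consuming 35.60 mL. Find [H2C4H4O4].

0.219 M

n(LiOH) = 0.2104 x 0.03560 = 0.007490 mol.
At the final (second) equivalence point, 2 mol OH^- react per mol H2C4H4O4, so n(H2C4H4O4) = 0.007490 / 2 = 0.003745 mol.
[H2C4H4O4] = 0.003745 / 0.01707 L = 0.219 M.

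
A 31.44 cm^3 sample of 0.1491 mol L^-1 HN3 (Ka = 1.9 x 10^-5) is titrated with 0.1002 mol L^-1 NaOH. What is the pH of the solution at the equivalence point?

8.75

n(HN3) = 0.1491 x 0.03144 = 0.004688 mol; V(NaOH) at equivalence = 0.004688/0.1002 = 0.04678 L.
At equivalence all the acid is converted to N3-; total volume = 0.03144 + 0.04678 = 0.07822 L, so [N3-] = 0.004688/0.07822 = 0.05993 M.
Kb = Kw/Ka = 1.0e-14 / 1.9 x 10^-5 = 5.26e-10.
[OH^-] = sqrt(Kb x [N3-]) = sqrt(5.26e-10 x 0.05993) = 5.62e-6 M.
pOH = 5.25, so pH = 14.00 - 5.25 = 8.75.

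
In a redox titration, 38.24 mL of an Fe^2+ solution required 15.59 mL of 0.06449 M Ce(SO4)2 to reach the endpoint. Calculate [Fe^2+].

0.0263 M

n(Ce(SO4)2) = 0.06449 x 0.01559 = 0.001005 mol.
From the balanced equation, 1 mol Ce(SO4)2 reacts with 1 mol Fe^2+, so n(Fe^2+) = 0.001005 x 1/1 = 0.001005 mol.
[Fe^2+] = 0.001005 / 0.03824 L = 0.0263 M.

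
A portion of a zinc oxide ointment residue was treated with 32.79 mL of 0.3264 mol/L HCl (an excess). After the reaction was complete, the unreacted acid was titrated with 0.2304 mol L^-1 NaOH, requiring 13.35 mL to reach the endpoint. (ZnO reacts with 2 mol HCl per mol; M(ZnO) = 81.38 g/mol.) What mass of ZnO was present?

Total n(HCl) added = 0.3264 x 0.03279 = 0.01070 mol.
n(NaOH) used = 0.2304 x 0.01335 = 0.003076 mol, which equals the excess n(HCl).
So n(HCl) consumed by the sample = 0.01070 - 0.003076 = 0.007627 mol.
n(ZnO) = 0.007627 / 2 = 0.003813 mol.
mass = 0.003813 mol x 81.38 g/mol = 0.310 g.

0.310 g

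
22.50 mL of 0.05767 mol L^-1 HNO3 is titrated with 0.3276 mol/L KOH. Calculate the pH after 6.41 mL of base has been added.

12.44

n(acid) = 0.05767 x 0.02250 = 0.001298 mol; n(KOH) added = 0.3276 x 0.006410 = 0.002100 mol.
Base is in excess by 0.002100 - 0.001298 = 0.0008023 mol in a total volume of 0.02891 L.
[OH^-] = 0.0008023/0.02891 = 0.02775 M, so pOH = 1.56 and pH = 14.00 - 1.56 = 12.44.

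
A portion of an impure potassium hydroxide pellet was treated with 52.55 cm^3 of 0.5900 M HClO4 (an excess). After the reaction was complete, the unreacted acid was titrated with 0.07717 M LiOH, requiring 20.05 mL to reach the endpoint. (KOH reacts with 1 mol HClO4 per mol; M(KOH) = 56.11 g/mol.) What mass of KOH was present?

Total n(HClO4) added = 0.5900 x 0.05255 = 0.03100 mol.
n(LiOH) used = 0.07717 x 0.02005 = 0.001547 mol, which equals the excess n(HClO4).
So n(HClO4) consumed by the sample = 0.03100 - 0.001547 = 0.02946 mol.
n(KOH) = 0.02946 / 1 = 0.02946 mol.
mass = 0.02946 mol x 56.11 g/mol = 1.65 g.

1.65 g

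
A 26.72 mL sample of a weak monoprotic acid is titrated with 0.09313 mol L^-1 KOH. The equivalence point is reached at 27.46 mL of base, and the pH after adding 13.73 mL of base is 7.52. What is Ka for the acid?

13.73 mL is half of the equivalence volume, so this is the half-equivalence point where [HA] = [A^-].
At half-equivalence pH = pKa, so pKa = 7.52.
Ka = 10^(-7.52) = 3.0 x 10^-8.

3.0 x 10^-8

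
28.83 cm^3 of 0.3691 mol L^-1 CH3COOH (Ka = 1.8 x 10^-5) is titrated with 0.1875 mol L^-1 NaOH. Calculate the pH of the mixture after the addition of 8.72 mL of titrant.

Initial n(CH3COOH) = 0.3691 x 0.02883 = 0.01064 mol.
n(NaOH) added = 0.1875 x 0.008720 = 0.001635 mol, converting that many moles of CH3COOH to CH3COO-.
Remaining n(CH3COOH) = 0.009006 mol; n(CH3COO-) = 0.001635 mol.
By Henderson-Hasselbalch, pH = pKa + log([A^-]/[HA]) = 4.74 + log(0.001635/0.009006) = 4.74 + (-0.74) = 4.00.

4.00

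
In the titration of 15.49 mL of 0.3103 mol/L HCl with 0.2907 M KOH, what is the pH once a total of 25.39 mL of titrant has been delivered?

12.80

n(acid) = 0.3103 x 0.01549 = 0.004807 mol; n(KOH) added = 0.2907 x 0.02539 = 0.007381 mol.
Base is in excess by 0.007381 - 0.004807 = 0.002574 mol in a total volume of 0.04088 L.
[OH^-] = 0.002574/0.04088 = 0.06297 M, so pOH = 1.20 and pH = 14.00 - 1.20 = 12.80.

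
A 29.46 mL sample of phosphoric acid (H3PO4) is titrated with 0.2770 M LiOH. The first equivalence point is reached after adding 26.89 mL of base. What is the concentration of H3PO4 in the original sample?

n(LiOH) = 0.2770 x 0.02689 = 0.007449 mol.
At the first equivalence point, 1 mol OH^- react per mol H3PO4, so n(H3PO4) = 0.007449 / 1 = 0.007449 mol.
[H3PO4] = 0.007449 / 0.02946 L = 0.253 M.

0.253 M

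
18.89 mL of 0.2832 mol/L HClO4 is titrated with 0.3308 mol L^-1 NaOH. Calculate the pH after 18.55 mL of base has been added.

12.32

n(acid) = 0.2832 x 0.01889 = 0.005350 mol; n(NaOH) added = 0.3308 x 0.01855 = 0.006136 mol.
Base is in excess by 0.006136 - 0.005350 = 0.0007867 mol in a total volume of 0.03744 L.
[OH^-] = 0.0007867/0.03744 = 0.02101 M, so pOH = 1.68 and pH = 14.00 - 1.68 = 12.32.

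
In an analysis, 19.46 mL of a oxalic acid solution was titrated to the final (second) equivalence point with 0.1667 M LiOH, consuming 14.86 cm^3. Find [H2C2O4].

0.0636 M

n(LiOH) = 0.1667 x 0.01486 = 0.002477 mol.
At the final (second) equivalence point, 2 mol OH^- react per mol H2C2O4, so n(H2C2O4) = 0.002477 / 2 = 0.001239 mol.
[H2C2O4] = 0.001239 / 0.01946 L = 0.0636 M.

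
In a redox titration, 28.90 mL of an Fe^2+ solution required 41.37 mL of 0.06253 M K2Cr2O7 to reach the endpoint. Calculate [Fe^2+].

n(K2Cr2O7) = 0.06253 x 0.04137 = 0.002587 mol.
From the balanced equation, 1 mol K2Cr2O7 reacts with 6 mol Fe^2+, so n(Fe^2+) = 0.002587 x 6/1 = 0.01552 mol.
[Fe^2+] = 0.01552 / 0.02890 L = 0.537 M.

0.537 M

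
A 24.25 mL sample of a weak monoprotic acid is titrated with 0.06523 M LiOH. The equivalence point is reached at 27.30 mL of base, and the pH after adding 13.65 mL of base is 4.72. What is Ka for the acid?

13.65 mL is half of the equivalence volume, so this is the half-equivalence point where [HA] = [A^-].
At half-equivalence pH = pKa, so pKa = 4.72.
Ka = 10^(-4.72) = 1.9 x 10^-5.

1.9 x 10^-5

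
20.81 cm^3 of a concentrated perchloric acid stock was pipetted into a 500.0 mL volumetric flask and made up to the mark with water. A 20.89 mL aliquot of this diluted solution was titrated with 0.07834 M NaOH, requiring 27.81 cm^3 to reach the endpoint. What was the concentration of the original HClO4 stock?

2.51 M

n(NaOH) = 0.07834 x 0.02781 = 0.002179 mol.
n(HClO4) in the aliquot = 0.002179 mol.
[diluted HClO4] = 0.002179 / 0.02089 = 0.1043 M.
Dilution factor = 500.0/20.81 = 24.03, so [stock] = 0.1043 x 24.03 = 2.51 M.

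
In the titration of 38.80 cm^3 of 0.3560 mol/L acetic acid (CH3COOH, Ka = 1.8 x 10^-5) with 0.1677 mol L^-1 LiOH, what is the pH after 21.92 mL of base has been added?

4.30

Initial n(CH3COOH) = 0.3560 x 0.03880 = 0.01381 mol.
n(LiOH) added = 0.1677 x 0.02192 = 0.003676 mol, converting that many moles of CH3COOH to CH3COO-.
Remaining n(CH3COOH) = 0.01014 mol; n(CH3COO-) = 0.003676 mol.
By Henderson-Hasselbalch, pH = pKa + log([A^-]/[HA]) = 4.74 + log(0.003676/0.01014) = 4.74 + (-0.44) = 4.30.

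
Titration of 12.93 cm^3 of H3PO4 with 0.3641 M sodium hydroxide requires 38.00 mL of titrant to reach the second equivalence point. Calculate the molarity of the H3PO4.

0.535 M

n(NaOH) = 0.3641 x 0.03800 = 0.01384 mol.
At the second equivalence point, 2 mol OH^- react per mol H3PO4, so n(H3PO4) = 0.01384 / 2 = 0.006918 mol.
[H3PO4] = 0.006918 / 0.01293 L = 0.535 M.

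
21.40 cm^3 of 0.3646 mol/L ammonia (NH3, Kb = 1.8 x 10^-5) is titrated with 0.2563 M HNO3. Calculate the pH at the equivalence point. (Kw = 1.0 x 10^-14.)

5.04

n(NH3) = 0.3646 x 0.02140 = 0.007802 mol; V(HNO3) at equivalence = 0.007802/0.2563 = 0.03044 L.
At equivalence the base is fully converted to NH4+; total volume = 0.05184 L, so [NH4+] = 0.007802/0.05184 = 0.1505 M.
Ka(NH4+) = Kw/Kb = 1.0e-14 / 1.8 x 10^-5 = 5.56e-10.
[H^+] = sqrt(Ka x [NH4+]) = sqrt(5.56e-10 x 0.1505) = 9.14e-6 M.
pH = -log(9.14e-6) = 5.04.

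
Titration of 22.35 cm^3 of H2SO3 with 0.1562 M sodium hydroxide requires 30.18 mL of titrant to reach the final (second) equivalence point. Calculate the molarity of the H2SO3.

n(NaOH) = 0.1562 x 0.03018 = 0.004714 mol.
At the final (second) equivalence point, 2 mol OH^- react per mol H2SO3, so n(H2SO3) = 0.004714 / 2 = 0.002357 mol.
[H2SO3] = 0.002357 / 0.02235 L = 0.105 M.

0.105 M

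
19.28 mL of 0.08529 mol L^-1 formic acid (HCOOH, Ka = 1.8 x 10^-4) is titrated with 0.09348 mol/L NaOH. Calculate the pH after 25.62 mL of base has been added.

12.22

n(acid) = 0.08529 x 0.01928 = 0.001644 mol; n(NaOH) added = 0.09348 x 0.02562 = 0.002395 mol.
Base is in excess by 0.002395 - 0.001644 = 0.0007506 mol in a total volume of 0.04490 L.
[OH^-] = 0.0007506/0.04490 = 0.01672 M, so pOH = 1.78 and pH = 14.00 - 1.78 = 12.22.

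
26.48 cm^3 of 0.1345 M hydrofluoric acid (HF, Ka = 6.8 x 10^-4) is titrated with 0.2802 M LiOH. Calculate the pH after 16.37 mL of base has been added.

12.38

n(acid) = 0.1345 x 0.02648 = 0.003562 mol; n(LiOH) added = 0.2802 x 0.01637 = 0.004587 mol.
Base is in excess by 0.004587 - 0.003562 = 0.001025 mol in a total volume of 0.04285 L.
[OH^-] = 0.001025/0.04285 = 0.02393 M, so pOH = 1.62 and pH = 14.00 - 1.62 = 12.38.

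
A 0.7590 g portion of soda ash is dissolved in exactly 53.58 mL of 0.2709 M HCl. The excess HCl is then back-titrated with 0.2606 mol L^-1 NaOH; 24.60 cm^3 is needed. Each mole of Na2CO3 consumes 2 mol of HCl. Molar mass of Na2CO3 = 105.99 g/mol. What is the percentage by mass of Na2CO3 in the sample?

56.6%

Total n(HCl) added = 0.2709 x 0.05358 = 0.01451 mol.
n(NaOH) used = 0.2606 x 0.02460 = 0.006411 mol, which equals the excess n(HCl).
So n(HCl) consumed by the sample = 0.01451 - 0.006411 = 0.008104 mol.
n(Na2CO3) = 0.008104 / 2 = 0.004052 mol.
mass Na2CO3 = 0.004052 x 105.99 = 0.4295 g, so %Na2CO3 = 0.4295/0.7590 x 100 = 56.6%.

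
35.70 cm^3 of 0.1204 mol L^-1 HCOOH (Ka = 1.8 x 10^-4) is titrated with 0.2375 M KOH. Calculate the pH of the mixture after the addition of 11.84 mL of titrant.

4.02

Initial n(HCOOH) = 0.1204 x 0.03570 = 0.004298 mol.
n(KOH) added = 0.2375 x 0.01184 = 0.002812 mol, converting that many moles of HCOOH to HCOO-.
Remaining n(HCOOH) = 0.001486 mol; n(HCOO-) = 0.002812 mol.
By Henderson-Hasselbalch, pH = pKa + log([A^-]/[HA]) = 3.74 + log(0.002812/0.001486) = 3.74 + (+0.28) = 4.02.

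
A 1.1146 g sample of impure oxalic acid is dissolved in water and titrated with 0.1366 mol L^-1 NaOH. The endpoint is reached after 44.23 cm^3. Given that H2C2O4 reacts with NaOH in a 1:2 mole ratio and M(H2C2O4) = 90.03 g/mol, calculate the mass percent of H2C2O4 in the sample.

24.4%

n(NaOH) = 0.1366 x 0.04423 = 0.006042 mol.
n(H2C2O4) = 0.006042 / 2 = 0.003021 mol.
mass of H2C2O4 = 0.003021 x 90.03 = 0.2720 g.
% purity = 0.2720 / 1.1146 x 100 = 24.4%.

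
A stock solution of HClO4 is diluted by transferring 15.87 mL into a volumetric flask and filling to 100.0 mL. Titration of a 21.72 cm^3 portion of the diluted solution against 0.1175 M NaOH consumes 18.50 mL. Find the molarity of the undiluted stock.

0.631 M

n(NaOH) = 0.1175 x 0.01850 = 0.002174 mol.
n(HClO4) in the aliquot = 0.002174 mol.
[diluted HClO4] = 0.002174 / 0.02172 = 0.1001 M.
Dilution factor = 100.0/15.87 = 6.301, so [stock] = 0.1001 x 6.301 = 0.631 M.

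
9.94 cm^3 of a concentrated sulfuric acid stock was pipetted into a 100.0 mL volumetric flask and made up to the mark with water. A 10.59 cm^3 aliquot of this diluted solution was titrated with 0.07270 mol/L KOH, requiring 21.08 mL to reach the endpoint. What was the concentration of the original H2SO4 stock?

0.728 M

n(KOH) = 0.07270 x 0.02108 = 0.001533 mol.
n(H2SO4) in the aliquot = 0.001533 x 1/2 = 0.0007663 mol.
[diluted H2SO4] = 0.0007663 / 0.01059 = 0.07236 M.
Dilution factor = 100.0/9.940 = 10.06, so [stock] = 0.07236 x 10.06 = 0.728 M.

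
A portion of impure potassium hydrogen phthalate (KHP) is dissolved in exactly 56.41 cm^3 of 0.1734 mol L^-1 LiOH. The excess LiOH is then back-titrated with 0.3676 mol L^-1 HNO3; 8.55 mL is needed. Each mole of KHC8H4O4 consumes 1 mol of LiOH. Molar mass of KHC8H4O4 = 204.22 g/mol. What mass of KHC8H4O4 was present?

Total n(LiOH) added = 0.1734 x 0.05641 = 0.009781 mol.
n(HNO3) used = 0.3676 x 0.008550 = 0.003143 mol, which equals the excess n(LiOH).
So n(LiOH) consumed by the sample = 0.009781 - 0.003143 = 0.006639 mol.
n(KHC8H4O4) = 0.006639 / 1 = 0.006639 mol.
mass = 0.006639 mol x 204.22 g/mol = 1.36 g.

1.36 g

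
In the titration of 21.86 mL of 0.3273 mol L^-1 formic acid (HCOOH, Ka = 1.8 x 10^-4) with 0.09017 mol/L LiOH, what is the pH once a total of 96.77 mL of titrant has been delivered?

n(acid) = 0.3273 x 0.02186 = 0.007155 mol; n(LiOH) added = 0.09017 x 0.09677 = 0.008726 mol.
Base is in excess by 0.008726 - 0.007155 = 0.001571 mol in a total volume of 0.1186 L.
[OH^-] = 0.001571/0.1186 = 0.01324 M, so pOH = 1.88 and pH = 14.00 - 1.88 = 12.12.

12.12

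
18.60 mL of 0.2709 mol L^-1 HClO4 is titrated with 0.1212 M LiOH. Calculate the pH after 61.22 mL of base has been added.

12.47

n(acid) = 0.2709 x 0.01860 = 0.005039 mol; n(LiOH) added = 0.1212 x 0.06122 = 0.007420 mol.
Base is in excess by 0.007420 - 0.005039 = 0.002381 mol in a total volume of 0.07982 L.
[OH^-] = 0.002381/0.07982 = 0.02983 M, so pOH = 1.53 and pH = 14.00 - 1.53 = 12.47.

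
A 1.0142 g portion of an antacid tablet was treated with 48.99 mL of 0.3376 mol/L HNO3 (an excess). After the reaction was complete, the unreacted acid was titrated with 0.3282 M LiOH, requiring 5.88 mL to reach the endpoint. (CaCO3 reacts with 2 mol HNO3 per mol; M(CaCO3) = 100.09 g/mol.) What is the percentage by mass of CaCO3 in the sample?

72.1%

Total n(HNO3) added = 0.3376 x 0.04899 = 0.01654 mol.
n(LiOH) used = 0.3282 x 0.005880 = 0.001930 mol, which equals the excess n(HNO3).
So n(HNO3) consumed by the sample = 0.01654 - 0.001930 = 0.01461 mol.
n(CaCO3) = 0.01461 / 2 = 0.007305 mol.
mass CaCO3 = 0.007305 x 100.09 = 0.7311 g, so %CaCO3 = 0.7311/1.0142 x 100 = 72.1%.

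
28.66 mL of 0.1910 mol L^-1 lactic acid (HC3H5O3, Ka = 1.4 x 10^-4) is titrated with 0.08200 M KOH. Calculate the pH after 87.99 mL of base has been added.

12.17

n(acid) = 0.1910 x 0.02866 = 0.005474 mol; n(KOH) added = 0.08200 x 0.08799 = 0.007215 mol.
Base is in excess by 0.007215 - 0.005474 = 0.001741 mol in a total volume of 0.1166 L.
[OH^-] = 0.001741/0.1166 = 0.01493 M, so pOH = 1.83 and pH = 14.00 - 1.83 = 12.17.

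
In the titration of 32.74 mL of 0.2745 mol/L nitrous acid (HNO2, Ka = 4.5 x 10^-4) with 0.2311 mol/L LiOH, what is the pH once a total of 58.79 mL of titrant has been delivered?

12.70

n(acid) = 0.2745 x 0.03274 = 0.008987 mol; n(LiOH) added = 0.2311 x 0.05879 = 0.01359 mol.
Base is in excess by 0.01359 - 0.008987 = 0.004599 mol in a total volume of 0.09153 L.
[OH^-] = 0.004599/0.09153 = 0.05025 M, so pOH = 1.30 and pH = 14.00 - 1.30 = 12.70.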